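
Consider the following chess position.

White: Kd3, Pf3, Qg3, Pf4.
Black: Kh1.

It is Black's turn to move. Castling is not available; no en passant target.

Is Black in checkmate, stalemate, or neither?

Black to move; black king on h1.
In check: no.
King squares — g1: attacked by Qg3; g2: attacked by Qg3; h2: attacked by Qg3.
Legal moves for Black: none.
Not in check and no legal moves → stalemate.

stalemate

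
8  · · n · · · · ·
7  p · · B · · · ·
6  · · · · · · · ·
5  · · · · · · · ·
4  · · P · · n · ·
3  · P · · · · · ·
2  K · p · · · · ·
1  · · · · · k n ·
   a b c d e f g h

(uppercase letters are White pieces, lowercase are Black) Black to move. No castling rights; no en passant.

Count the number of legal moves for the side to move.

Black to move; king on f1.
In check: no.
Legal moves: Ne7, Nd6, Nb6, Ng6, Ne6, Nh5, Nd5, Nfh3, Nd3, Ng2, Nfe2, Ngh3, Nf3, Nge2, Kg2, Kf2, Ke2, Ke1, a6, c1=Q, c1=R, c1=B, c1=N+, a5.
Count: 24.

24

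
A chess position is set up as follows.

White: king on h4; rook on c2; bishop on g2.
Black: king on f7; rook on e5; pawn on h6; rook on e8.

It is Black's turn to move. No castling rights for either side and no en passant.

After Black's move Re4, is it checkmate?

no

After Re4: white king on h4; in check: yes, from the black rook on e4.
White has 4 legal replies: Kh5, Kh3, Kg3, Bxe4.
In check but a legal move exists → not checkmate.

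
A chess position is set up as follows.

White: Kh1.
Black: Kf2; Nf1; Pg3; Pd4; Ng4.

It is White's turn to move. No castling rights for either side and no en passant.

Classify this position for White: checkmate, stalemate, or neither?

White to move; white king on h1.
In check: no.
King squares — g1: attacked by Kf2; g2: attacked by Kf2; h2: attacked by Nf1.
Legal moves for White: none.
Not in check and no legal moves → stalemate.

stalemate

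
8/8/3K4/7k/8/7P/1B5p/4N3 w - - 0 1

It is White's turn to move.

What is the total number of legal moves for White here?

22

White to move; king on d6.
In check: no.
Legal moves: Ke7, Kd7, Kc7, Ke6, Kc6, Ke5, Kd5, Kc5, Bh8, Bg7, Bf6, Be5, Bd4, Bc3, Ba3, Bc1, Ba1, Nf3, Nd3, Ng2, Nc2, h4.
Count: 22.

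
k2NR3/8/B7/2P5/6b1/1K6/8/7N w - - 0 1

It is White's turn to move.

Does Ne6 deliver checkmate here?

no

After Ne6: black king on a8; in check: yes, from the white rook on e8.
Black has 1 legal reply: Ka7.
In check but a legal move exists → not checkmate.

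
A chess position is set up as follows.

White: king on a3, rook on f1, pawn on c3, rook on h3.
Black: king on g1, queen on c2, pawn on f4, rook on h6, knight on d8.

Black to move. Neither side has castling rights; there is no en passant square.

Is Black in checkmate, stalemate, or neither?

neither

Black to move; black king on g1.
In check: yes, from the white rook on f1.
Legal moves for Black: Kg2, Kxf1.
Black is in check but has 2 legal moves → neither.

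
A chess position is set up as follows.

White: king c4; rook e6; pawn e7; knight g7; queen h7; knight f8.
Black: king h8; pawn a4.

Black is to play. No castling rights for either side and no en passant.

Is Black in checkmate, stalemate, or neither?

Black to move; black king on h8.
In check: yes, from the white queen on h7.
King squares — g7: attacked by Qh7; h7: attacked by Nf8; g8: attacked by Qh7.
Legal moves for Black: none.
In check with no legal moves → checkmate.

checkmate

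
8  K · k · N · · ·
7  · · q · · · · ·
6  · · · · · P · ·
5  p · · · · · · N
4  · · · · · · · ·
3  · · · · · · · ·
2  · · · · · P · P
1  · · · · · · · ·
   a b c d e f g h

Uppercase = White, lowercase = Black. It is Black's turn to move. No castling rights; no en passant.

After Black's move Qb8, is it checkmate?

After Qb8: white king on a8; in check: yes, from the black queen on b8.
King squares — a7: attacked by Qb8; b7: attacked by Qb8; b8: attacked by Kc8.
White has no legal moves → checkmate.

yes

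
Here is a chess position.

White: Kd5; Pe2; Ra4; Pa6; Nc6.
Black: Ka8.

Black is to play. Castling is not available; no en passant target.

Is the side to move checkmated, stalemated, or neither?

stalemate

Black to move; black king on a8.
In check: no.
King squares — a7: attacked by Nc6; b7: attacked by Pa6; b8: attacked by Nc6.
Legal moves for Black: none.
Not in check and no legal moves → stalemate.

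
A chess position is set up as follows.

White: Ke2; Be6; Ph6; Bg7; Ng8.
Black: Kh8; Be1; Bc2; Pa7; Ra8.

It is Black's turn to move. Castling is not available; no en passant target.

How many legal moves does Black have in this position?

1

Black to move; king on h8.
In check: yes, from the white bishop on g7.
Legal moves: Kh7.
Count: 1.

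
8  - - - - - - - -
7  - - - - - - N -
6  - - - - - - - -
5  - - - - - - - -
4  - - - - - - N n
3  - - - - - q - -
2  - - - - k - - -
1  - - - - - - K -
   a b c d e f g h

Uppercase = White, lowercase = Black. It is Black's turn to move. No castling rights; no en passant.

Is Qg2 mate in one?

After Qg2: white king on g1; in check: yes, from the black queen on g2.
King squares — f1: attacked by Ke2; h1: attacked by Qg2; f2: attacked by Ke2; g2: attacked by Nh4; h2: attacked by Qg2.
White has no legal moves → checkmate.

yes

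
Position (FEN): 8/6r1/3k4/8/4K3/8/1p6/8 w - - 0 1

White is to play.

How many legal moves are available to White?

6

White to move; king on e4.
In check: no.
Legal moves: Kf5, Kf4, Kd4, Kf3, Ke3, Kd3.
Count: 6.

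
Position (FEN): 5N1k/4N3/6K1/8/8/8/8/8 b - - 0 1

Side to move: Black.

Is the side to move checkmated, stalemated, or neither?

Black to move; black king on h8.
In check: no.
King squares — g7: attacked by Kg6; h7: attacked by Kg6; g8: attacked by Ne7.
Legal moves for Black: none.
Not in check and no legal moves → stalemate.

stalemate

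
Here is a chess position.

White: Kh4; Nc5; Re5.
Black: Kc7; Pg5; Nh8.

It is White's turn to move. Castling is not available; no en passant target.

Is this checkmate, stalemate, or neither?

White to move; white king on h4.
In check: yes, from the black pawn on g5.
Legal moves for White: Kh5, Kxg5, Kg4, Kh3, Kg3, Rxg5.
White is in check but has 6 legal moves → neither.

neither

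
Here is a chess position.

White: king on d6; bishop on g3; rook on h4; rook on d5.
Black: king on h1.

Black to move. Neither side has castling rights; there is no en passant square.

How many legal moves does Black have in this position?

Black to move; king on h1.
In check: yes, from the white rook on h4.
Legal moves: Kg2, Kg1.
Count: 2.

2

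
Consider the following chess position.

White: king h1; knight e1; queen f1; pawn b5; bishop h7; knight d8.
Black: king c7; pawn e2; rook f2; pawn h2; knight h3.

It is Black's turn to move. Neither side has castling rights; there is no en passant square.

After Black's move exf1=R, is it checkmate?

After exf1=R: white king on h1; in check: yes, from the black rook on f1.
King squares — g1: attacked by Rf1; g2: attacked by Rf2; h2: attacked by Rf2.
White has no legal moves → checkmate.

yes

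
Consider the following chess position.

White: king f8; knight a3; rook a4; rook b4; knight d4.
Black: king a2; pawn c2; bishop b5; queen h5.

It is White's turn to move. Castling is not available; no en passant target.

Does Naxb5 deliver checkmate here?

yes

After Naxb5: black king on a2; in check: yes, from the white rook on a4.
King squares — a1: attacked by Ra4; b1: attacked by Rb4; b2: attacked by Rb4; a3: attacked by Ra4; b3: attacked by Rb4.
Black has no legal moves → checkmate.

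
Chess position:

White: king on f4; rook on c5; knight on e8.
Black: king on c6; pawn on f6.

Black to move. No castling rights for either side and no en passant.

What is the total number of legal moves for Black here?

4

Black to move; king on c6.
In check: yes, from the white rook on c5.
Legal moves: Kd7, Kb7, Kb6, Kxc5.
Count: 4.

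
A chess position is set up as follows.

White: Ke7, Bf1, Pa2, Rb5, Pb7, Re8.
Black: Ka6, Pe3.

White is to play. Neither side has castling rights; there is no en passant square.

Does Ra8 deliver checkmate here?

After Ra8: black king on a6; in check: yes, from the white rook on a8.
King squares — a5: attacked by Rb5; b5: attacked by Bf1; b6: attacked by Rb5; a7: attacked by Ra8; b7: attacked by Rb5.
Black has no legal moves → checkmate.

yes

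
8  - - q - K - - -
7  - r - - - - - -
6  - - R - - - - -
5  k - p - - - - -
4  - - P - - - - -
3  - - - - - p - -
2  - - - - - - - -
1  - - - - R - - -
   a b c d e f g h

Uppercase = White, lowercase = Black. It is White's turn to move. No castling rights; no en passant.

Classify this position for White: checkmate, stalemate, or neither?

neither

White to move; white king on e8.
In check: yes, from the black queen on c8.
Legal moves for White: Rxc8.
White is in check but has 1 legal move → neither.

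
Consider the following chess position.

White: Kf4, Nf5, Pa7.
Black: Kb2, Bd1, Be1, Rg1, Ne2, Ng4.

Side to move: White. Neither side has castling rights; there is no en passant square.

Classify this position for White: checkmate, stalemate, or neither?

White to move; white king on f4.
In check: yes, from the black knight on e2.
King squares — e3: attacked by Ng4; f3: available; g3: attacked by Be1; e4: available; g4: attacked by Rg1; e5: attacked by Ng4; f5: own knight; g5: available.
Legal moves for White: Kg5, Ke4, Kf3.
White is in check but has 3 legal moves → neither.

neither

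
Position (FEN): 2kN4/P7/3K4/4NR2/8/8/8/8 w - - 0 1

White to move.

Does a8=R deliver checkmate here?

yes

After a8=R: black king on c8; in check: yes, from the white rook on a8.
King squares — b7: attacked by Nd8; c7: attacked by Kd6; d7: attacked by Ne5; b8: attacked by Ra8; d8: attacked by Ra8.
Black has no legal moves → checkmate.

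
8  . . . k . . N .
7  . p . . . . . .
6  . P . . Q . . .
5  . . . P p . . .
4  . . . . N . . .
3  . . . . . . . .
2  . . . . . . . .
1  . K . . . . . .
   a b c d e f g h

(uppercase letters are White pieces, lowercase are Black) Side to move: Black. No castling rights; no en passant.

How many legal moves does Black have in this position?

0

Black to move; king on d8.
In check: no.
Legal moves: none.
Count: 0.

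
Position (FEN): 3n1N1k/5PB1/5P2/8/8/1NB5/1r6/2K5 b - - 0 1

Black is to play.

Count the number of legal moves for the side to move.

Black to move; king on h8.
In check: yes, from the white bishop on g7.
Legal moves: none.
Count: 0.

0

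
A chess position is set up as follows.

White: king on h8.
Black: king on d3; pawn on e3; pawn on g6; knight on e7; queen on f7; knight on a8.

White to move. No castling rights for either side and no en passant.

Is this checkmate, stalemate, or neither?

White to move; white king on h8.
In check: no.
King squares — g7: attacked by Qf7; h7: attacked by Qf7; g8: attacked by Ne7.
Legal moves for White: none.
Not in check and no legal moves → stalemate.

stalemate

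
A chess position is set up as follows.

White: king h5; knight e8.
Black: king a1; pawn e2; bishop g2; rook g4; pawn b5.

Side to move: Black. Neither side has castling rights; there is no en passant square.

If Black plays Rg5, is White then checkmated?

After Rg5: white king on h5; in check: yes, from the black rook on g5.
White has 3 legal replies: Kh6, Kxg5, Kh4.
In check but a legal move exists → not checkmate.

no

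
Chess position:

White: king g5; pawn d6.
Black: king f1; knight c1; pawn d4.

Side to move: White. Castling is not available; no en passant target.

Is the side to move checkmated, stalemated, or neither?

neither

White to move; white king on g5.
In check: no.
Legal moves for White: Kh6, Kg6, Kf6, Kh5, Kf5, Kh4, Kg4, Kf4, d7.
White has 9 legal moves and is not in check → neither.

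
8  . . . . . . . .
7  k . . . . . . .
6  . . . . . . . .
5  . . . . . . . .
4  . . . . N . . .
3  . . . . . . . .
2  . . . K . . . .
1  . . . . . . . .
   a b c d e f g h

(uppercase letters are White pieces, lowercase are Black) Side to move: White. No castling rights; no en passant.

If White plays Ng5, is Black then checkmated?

After Ng5: black king on a7; in check: no.
Black is not in check, so this cannot be checkmate.

no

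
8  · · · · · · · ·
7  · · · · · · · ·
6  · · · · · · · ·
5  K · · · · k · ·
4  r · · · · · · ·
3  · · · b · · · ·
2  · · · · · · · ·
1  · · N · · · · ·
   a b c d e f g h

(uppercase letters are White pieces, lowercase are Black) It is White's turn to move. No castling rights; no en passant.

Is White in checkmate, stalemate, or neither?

White to move; white king on a5.
In check: yes, from the black rook on a4.
King squares — a4: available; b4: attacked by Ra4; b5: attacked by Bd3; a6: attacked by Bd3; b6: available.
Legal moves for White: Kb6, Kxa4.
White is in check but has 2 legal moves → neither.

neither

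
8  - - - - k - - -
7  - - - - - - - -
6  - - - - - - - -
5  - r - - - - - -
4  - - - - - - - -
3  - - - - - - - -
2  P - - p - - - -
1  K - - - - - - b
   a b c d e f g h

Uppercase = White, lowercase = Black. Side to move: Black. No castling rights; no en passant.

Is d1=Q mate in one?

After d1=Q: white king on a1; in check: yes, from the black queen on d1.
King squares — b1: attacked by Qd1; a2: own pawn; b2: attacked by Rb5.
White has no legal moves → checkmate.

yes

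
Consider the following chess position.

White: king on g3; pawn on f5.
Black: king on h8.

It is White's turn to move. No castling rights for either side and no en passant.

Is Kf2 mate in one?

no

After Kf2: black king on h8; in check: no.
Black is not in check, so this cannot be checkmate.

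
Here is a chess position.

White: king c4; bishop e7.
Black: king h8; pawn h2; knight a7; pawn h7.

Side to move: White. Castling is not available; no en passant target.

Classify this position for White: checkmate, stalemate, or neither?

neither

White to move; white king on c4.
In check: no.
Legal moves for White: Bf8, Bd8, Bf6+, Bd6, Bg5, Bc5, Bh4, Bb4, Ba3, Kd5, Kc5, Kd4, Kb4, Kd3, Kc3, Kb3.
White has 16 legal moves and is not in check → neither.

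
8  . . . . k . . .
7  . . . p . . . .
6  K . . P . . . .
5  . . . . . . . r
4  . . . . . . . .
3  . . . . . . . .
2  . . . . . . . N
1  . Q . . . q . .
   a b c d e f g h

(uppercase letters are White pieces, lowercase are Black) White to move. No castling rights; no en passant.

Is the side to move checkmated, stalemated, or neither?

White to move; white king on a6.
In check: yes, from the black queen on f1.
King squares — a5: attacked by Rh5; b5: attacked by Qf1; b6: available; a7: available; b7: available.
Legal moves for White: Kb7, Ka7, Kb6, Nxf1, Qb5, Qd3, Qxf1.
White is in check but has 7 legal moves → neither.

neither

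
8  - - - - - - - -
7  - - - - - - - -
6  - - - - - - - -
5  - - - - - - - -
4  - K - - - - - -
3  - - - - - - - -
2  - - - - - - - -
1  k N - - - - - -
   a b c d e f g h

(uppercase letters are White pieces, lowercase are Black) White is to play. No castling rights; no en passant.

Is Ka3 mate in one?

After Ka3: black king on a1; in check: no.
Black is not in check, so this cannot be checkmate.

no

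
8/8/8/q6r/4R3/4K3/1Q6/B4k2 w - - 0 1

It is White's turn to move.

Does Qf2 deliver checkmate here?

yes

After Qf2: black king on f1; in check: yes, from the white queen on f2.
King squares — e1: attacked by Qf2; g1: attacked by Qf2; e2: attacked by Qf2; f2: attacked by Ke3; g2: attacked by Qf2.
Black has no legal moves → checkmate.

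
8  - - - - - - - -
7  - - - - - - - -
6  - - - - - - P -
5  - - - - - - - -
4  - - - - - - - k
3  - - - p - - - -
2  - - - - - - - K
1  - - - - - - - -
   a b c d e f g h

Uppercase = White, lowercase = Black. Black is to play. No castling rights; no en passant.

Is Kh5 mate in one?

After Kh5: white king on h2; in check: no.
White is not in check, so this cannot be checkmate.

no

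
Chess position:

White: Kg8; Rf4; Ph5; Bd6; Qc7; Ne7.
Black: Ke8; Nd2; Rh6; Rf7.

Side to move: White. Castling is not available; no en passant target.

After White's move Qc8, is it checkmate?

After Qc8: black king on e8; in check: yes, from the white queen on c8.
King squares — d7: attacked by Qc8; e7: attacked by Bd6; f7: own rook; d8: attacked by Qc8; f8: attacked by Qc8.
Black has no legal moves → checkmate.

yes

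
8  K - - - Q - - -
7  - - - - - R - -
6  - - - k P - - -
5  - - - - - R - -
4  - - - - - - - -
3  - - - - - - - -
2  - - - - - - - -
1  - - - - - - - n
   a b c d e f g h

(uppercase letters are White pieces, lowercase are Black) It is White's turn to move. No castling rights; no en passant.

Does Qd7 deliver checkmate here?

yes

After Qd7: black king on d6; in check: yes, from the white queen on d7.
King squares — c5: attacked by Rf5; d5: attacked by Rf5; e5: attacked by Rf5; c6: attacked by Qd7; e6: attacked by Qd7; c7: attacked by Qd7; d7: attacked by Pe6; e7: attacked by Qd7.
Black has no legal moves → checkmate.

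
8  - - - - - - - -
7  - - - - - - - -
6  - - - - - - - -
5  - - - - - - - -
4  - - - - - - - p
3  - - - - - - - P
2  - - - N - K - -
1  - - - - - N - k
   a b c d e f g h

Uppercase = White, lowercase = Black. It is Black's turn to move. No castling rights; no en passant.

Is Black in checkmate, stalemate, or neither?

stalemate

Black to move; black king on h1.
In check: no.
King squares — g1: attacked by Kf2; g2: attacked by Kf2; h2: attacked by Nf1.
Legal moves for Black: none.
Not in check and no legal moves → stalemate.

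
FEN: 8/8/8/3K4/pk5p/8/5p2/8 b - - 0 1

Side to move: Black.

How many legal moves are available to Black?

Black to move; king on b4.
In check: no.
Legal moves: Kb5, Ka5, Kc3, Kb3, Ka3, h3, a3, f1=Q, f1=R, f1=B, f1=N.
Count: 11.

11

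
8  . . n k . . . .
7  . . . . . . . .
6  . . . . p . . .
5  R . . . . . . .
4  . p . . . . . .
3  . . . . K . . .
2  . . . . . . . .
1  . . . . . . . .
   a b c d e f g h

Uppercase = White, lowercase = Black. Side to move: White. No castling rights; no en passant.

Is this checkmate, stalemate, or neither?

neither

White to move; white king on e3.
In check: no.
Legal moves for White include: Ra8, Ra7, Ra6, Rh5, Rg5, Rf5, Re5, Rd5+, Rc5, Rb5, Ra4, Ra3, Ra2, Ra1, Kf4, Ke4, Kd4, Kf3, ... (list truncated; more exist).
White has legal moves and is not in check → neither.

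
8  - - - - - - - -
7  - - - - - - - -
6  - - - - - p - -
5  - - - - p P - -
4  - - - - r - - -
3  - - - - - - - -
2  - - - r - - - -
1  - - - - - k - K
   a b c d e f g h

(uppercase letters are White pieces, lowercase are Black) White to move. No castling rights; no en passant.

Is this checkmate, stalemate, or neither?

stalemate

White to move; white king on h1.
In check: no.
King squares — g1: attacked by Kf1; g2: attacked by Kf1; h2: attacked by Rd2.
Legal moves for White: none.
Not in check and no legal moves → stalemate.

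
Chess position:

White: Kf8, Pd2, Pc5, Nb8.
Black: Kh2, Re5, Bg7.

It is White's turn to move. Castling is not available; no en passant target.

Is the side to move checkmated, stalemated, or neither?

neither

White to move; white king on f8.
In check: yes, from the black bishop on g7.
King squares — e7: attacked by Re5; f7: available; g7: available; e8: attacked by Re5; g8: available.
Legal moves for White: Kg8, Kxg7, Kf7.
White is in check but has 3 legal moves → neither.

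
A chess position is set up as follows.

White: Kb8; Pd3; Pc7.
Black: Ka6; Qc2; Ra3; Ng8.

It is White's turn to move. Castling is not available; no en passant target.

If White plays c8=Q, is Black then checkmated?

After c8=Q: black king on a6; in check: yes, from the white queen on c8.
Black has 4 legal replies: Kb6, Kb5, Ka5, Qxc8+.
In check but a legal move exists → not checkmate.

no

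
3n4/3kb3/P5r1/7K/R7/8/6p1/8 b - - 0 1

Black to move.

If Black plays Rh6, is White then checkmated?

After Rh6: white king on h5; in check: yes, from the black rook on h6.
White has 2 legal replies: Kxh6, Kg4.
In check but a legal move exists → not checkmate.

no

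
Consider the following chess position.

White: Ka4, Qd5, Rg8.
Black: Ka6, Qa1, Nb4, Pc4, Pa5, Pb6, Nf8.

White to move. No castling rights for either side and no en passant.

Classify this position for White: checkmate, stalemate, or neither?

White to move; white king on a4.
In check: yes, from the black queen on a1.
King squares — a3: attacked by Qa1; b3: attacked by Pc4; b4: attacked by Pa5; a5: attacked by Qa1; b5: attacked by Ka6.
Legal moves for White: none.
In check with no legal moves → checkmate.

checkmate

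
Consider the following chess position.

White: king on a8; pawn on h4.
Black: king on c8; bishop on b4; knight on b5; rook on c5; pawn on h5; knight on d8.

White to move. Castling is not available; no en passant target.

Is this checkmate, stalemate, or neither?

White to move; white king on a8.
In check: no.
King squares — a7: attacked by Nb5; b7: attacked by Kc8; b8: attacked by Kc8.
Legal moves for White: none.
Not in check and no legal moves → stalemate.

stalemate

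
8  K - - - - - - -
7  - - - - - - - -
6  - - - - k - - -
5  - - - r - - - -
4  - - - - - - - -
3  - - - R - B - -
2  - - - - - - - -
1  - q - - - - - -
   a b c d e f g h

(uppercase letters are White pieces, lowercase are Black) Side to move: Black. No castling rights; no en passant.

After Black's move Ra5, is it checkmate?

yes

After Ra5: white king on a8; in check: yes, from the black rook on a5.
King squares — a7: attacked by Ra5; b7: attacked by Qb1; b8: attacked by Qb1.
White has no legal moves → checkmate.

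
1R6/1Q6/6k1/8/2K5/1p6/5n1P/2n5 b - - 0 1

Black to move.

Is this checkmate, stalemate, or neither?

neither

Black to move; black king on g6.
In check: no.
Legal moves for Black: Kh6, Kf6, Kh5, Kg5, Kf5, Ng4, Ne4, Nh3, Nfd3, Nh1, Nd1, Ncd3, Ne2, Na2, b2.
Black has 15 legal moves and is not in check → neither.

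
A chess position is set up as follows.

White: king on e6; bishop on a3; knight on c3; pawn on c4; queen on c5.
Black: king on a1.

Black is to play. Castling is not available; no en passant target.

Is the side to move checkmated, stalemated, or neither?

Black to move; black king on a1.
In check: no.
King squares — b1: attacked by Nc3; a2: attacked by Nc3; b2: attacked by Ba3.
Legal moves for Black: none.
Not in check and no legal moves → stalemate.

stalemate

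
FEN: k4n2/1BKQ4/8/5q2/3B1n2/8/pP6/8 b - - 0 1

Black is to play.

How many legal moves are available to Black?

Black to move; king on a8.
In check: yes, from the white bishop on b7.
Legal moves: none.
Count: 0.

0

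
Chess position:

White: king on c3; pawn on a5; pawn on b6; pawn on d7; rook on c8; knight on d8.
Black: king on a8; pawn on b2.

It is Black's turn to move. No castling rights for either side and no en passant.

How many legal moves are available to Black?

0

Black to move; king on a8.
In check: yes, from the white rook on c8.
Legal moves: none.
Count: 0.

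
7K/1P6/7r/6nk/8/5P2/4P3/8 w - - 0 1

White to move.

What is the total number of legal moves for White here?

2

White to move; king on h8.
In check: yes, from the black rook on h6.
Legal moves: Kg8, Kg7.
Count: 2.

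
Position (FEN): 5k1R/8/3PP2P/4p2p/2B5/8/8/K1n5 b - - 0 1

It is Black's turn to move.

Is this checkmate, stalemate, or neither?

Black to move; black king on f8.
In check: yes, from the white rook on h8.
King squares — e7: attacked by Pd6; f7: attacked by Pe6; g7: attacked by Ph6; e8: attacked by Rh8; g8: attacked by Rh8.
Legal moves for Black: none.
In check with no legal moves → checkmate.

checkmate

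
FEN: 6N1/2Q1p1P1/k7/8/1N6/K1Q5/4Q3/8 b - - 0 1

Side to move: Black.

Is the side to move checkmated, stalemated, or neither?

checkmate

Black to move; black king on a6.
In check: yes, from the white queen on e2 and the white knight on b4.
King squares — a5: attacked by Qc7; b5: attacked by Qe2; b6: attacked by Qc7; a7: attacked by Qc7; b7: attacked by Qc7.
Legal moves for Black: none.
In check with no legal moves → checkmate.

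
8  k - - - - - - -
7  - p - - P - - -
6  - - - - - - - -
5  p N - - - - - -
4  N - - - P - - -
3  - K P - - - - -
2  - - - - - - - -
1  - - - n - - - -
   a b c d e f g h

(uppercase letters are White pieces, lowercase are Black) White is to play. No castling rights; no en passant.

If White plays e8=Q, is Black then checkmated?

yes

After e8=Q: black king on a8; in check: yes, from the white queen on e8.
King squares — a7: attacked by Nb5; b7: own pawn; b8: attacked by Qe8.
Black has no legal moves → checkmate.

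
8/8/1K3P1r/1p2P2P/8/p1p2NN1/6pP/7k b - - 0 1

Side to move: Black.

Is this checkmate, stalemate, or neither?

checkmate

Black to move; black king on h1.
In check: yes, from the white knight on g3.
King squares — g1: attacked by Nf3; g2: own pawn; h2: attacked by Nf3.
Legal moves for Black: none.
In check with no legal moves → checkmate.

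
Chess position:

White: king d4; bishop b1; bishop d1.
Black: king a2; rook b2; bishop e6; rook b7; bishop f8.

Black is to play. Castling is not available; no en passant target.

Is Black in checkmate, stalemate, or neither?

neither

Black to move; black king on a2.
In check: yes, from the white bishop on b1.
Legal moves for Black: Ka3, Kxb1, Ka1, Rxb1.
Black is in check but has 4 legal moves → neither.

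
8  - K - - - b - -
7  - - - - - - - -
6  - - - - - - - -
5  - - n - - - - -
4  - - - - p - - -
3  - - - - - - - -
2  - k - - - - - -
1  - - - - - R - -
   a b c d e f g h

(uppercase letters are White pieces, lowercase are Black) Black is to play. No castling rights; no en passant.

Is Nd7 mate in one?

After Nd7: white king on b8; in check: yes, from the black knight on d7.
White has 5 legal replies: Kc8, Ka8, Kc7, Kb7, Ka7.
In check but a legal move exists → not checkmate.

no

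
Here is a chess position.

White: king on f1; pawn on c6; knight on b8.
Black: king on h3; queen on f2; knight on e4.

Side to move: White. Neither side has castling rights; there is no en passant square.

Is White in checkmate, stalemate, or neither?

checkmate

White to move; white king on f1.
In check: yes, from the black queen on f2.
King squares — e1: attacked by Qf2; g1: attacked by Qf2; e2: attacked by Qf2; f2: attacked by Ne4; g2: attacked by Qf2.
Legal moves for White: none.
In check with no legal moves → checkmate.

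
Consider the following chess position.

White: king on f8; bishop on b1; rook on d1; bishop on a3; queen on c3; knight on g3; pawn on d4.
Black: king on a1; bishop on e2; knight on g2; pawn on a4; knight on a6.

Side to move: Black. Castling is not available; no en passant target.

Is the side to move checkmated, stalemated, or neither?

Black to move; black king on a1.
In check: yes, from the white queen on c3.
King squares — b1: attacked by Rd1; a2: attacked by Bb1; b2: attacked by Ba3.
Legal moves for Black: none.
In check with no legal moves → checkmate.

checkmate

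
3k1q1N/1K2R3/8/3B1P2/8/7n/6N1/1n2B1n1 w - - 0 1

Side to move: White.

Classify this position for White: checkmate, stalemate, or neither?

White to move; white king on b7.
In check: no.
Legal moves for White include: Nf7+, Ng6, Re8+, Rh7, Rg7, Rf7, Rd7+, Rc7, Re6, Re5, Re4, Re3, Re2, Kb8, Ka8, Ka7, Kc6, Kb6, ... (list truncated; more exist).
White has legal moves and is not in check → neither.

neither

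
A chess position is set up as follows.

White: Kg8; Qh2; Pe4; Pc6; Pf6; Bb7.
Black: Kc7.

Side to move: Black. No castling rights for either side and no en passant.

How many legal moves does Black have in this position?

Black to move; king on c7.
In check: yes, from the white queen on h2.
Legal moves: Kd8, Kb6.
Count: 2.

2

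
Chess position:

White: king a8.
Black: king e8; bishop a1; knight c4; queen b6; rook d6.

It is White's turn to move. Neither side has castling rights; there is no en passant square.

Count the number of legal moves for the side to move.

White to move; king on a8.
In check: no.
Legal moves: none.
Count: 0.

0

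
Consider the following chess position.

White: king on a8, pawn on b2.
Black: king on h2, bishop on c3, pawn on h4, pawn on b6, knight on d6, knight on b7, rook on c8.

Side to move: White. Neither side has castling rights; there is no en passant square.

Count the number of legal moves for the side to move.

1

White to move; king on a8.
In check: yes, from the black rook on c8.
Legal moves: Ka7.
Count: 1.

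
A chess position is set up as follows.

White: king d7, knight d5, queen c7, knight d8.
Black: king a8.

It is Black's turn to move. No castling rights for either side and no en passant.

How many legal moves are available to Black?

Black to move; king on a8.
In check: no.
Legal moves: none.
Count: 0.

0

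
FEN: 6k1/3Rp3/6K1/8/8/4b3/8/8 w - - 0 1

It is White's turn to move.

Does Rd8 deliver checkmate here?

After Rd8: black king on g8; in check: yes, from the white rook on d8.
King squares — f7: attacked by Kg6; g7: attacked by Kg6; h7: attacked by Kg6; f8: attacked by Rd8; h8: attacked by Rd8.
Black has no legal moves → checkmate.

yes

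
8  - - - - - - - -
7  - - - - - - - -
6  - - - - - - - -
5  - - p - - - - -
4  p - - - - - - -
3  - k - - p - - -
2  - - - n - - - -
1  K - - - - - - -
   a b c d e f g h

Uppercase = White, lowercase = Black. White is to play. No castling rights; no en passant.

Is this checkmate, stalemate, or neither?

stalemate

White to move; white king on a1.
In check: no.
King squares — b1: attacked by Nd2; a2: attacked by Kb3; b2: attacked by Kb3.
Legal moves for White: none.
Not in check and no legal moves → stalemate.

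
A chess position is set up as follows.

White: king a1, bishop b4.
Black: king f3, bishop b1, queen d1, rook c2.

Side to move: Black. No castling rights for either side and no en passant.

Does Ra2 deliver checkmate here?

After Ra2: white king on a1; in check: yes, from the black rook on a2.
King squares — b1: attacked by Qd1; a2: attacked by Bb1; b2: attacked by Ra2.
White has no legal moves → checkmate.

yes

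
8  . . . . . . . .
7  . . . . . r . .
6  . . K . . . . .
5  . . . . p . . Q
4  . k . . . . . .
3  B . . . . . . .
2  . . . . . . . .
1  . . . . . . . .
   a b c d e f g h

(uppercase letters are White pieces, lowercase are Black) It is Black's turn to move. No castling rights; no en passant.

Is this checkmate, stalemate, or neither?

neither

Black to move; black king on b4.
In check: yes, from the white bishop on a3.
Legal moves for Black: Ka5, Kc4, Ka4, Kc3, Kb3, Kxa3.
Black is in check but has 6 legal moves → neither.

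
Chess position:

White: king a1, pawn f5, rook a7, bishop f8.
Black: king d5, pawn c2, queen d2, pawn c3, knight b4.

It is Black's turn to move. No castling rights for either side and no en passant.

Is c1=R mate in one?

yes

After c1=R: white king on a1; in check: yes, from the black rook on c1.
King squares — b1: attacked by Rc1; a2: attacked by Qd2; b2: attacked by Qd2.
White has no legal moves → checkmate.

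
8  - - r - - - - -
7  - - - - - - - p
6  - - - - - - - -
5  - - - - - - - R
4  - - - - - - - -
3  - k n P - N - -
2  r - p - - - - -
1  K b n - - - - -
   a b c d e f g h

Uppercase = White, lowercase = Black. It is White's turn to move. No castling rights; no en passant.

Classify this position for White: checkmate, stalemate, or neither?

checkmate

White to move; white king on a1.
In check: yes, from the black rook on a2.
King squares — b1: attacked by Pc2; a2: attacked by Bb1; b2: attacked by Ra2.
Legal moves for White: none.
In check with no legal moves → checkmate.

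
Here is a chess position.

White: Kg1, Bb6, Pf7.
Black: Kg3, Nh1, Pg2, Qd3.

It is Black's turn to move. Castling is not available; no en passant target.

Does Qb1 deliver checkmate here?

After Qb1: white king on g1; in check: yes, from the black queen on b1.
King squares — f1: attacked by Qb1; h1: attacked by Qb1; f2: attacked by Nh1; g2: attacked by Kg3; h2: attacked by Kg3.
White has no legal moves → checkmate.

yes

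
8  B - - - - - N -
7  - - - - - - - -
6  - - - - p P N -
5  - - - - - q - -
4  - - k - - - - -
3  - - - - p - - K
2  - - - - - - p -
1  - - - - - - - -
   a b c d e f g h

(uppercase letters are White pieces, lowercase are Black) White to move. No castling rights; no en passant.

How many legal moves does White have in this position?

4

White to move; king on h3.
In check: yes, from the black queen on f5.
Legal moves: Kh4, Kg3, Kh2, Kxg2.
Count: 4.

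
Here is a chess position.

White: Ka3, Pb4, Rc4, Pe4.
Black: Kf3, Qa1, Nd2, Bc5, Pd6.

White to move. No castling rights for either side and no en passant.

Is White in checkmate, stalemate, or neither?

checkmate

White to move; white king on a3.
In check: yes, from the black queen on a1.
King squares — a2: attacked by Qa1; b2: attacked by Qa1; b3: attacked by Nd2; a4: attacked by Qa1; b4: own pawn.
Legal moves for White: none.
In check with no legal moves → checkmate.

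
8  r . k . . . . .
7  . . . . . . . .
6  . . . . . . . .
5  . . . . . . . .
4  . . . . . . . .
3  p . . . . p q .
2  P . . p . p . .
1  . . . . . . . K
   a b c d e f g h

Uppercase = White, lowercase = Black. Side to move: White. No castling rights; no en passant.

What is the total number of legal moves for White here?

White to move; king on h1.
In check: no.
Legal moves: none.
Count: 0.

0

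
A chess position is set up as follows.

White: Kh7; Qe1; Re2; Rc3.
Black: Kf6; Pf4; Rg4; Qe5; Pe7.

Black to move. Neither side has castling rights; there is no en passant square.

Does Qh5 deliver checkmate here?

yes

After Qh5: white king on h7; in check: yes, from the black queen on h5.
King squares — g6: attacked by Rg4; h6: attacked by Qh5; g7: attacked by Rg4; g8: attacked by Rg4; h8: attacked by Qh5.
White has no legal moves → checkmate.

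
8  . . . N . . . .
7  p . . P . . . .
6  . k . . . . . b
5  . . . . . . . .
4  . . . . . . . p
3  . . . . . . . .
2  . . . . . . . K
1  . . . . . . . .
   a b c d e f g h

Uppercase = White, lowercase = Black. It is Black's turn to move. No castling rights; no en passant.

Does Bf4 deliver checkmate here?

After Bf4: white king on h2; in check: yes, from the black bishop on f4.
White has 4 legal replies: Kh3, Kg2, Kh1, Kg1.
In check but a legal move exists → not checkmate.

no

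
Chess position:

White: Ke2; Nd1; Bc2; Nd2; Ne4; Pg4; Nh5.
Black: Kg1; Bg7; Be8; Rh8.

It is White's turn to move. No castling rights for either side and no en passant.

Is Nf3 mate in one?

no

After Nf3: black king on g1; in check: yes, from the white knight on f3.
Black has 2 legal replies: Kg2, Kh1.
In check but a legal move exists → not checkmate.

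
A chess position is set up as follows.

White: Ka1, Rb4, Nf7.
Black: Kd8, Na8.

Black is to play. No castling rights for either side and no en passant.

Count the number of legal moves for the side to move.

Black to move; king on d8.
In check: yes, from the white knight on f7.
Legal moves: Ke8, Kc8, Ke7, Kd7, Kc7.
Count: 5.

5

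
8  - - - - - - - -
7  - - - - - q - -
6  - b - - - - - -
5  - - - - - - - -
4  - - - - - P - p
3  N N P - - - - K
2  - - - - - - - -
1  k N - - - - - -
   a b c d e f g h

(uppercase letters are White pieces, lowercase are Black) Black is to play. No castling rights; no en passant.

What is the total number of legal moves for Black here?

3

Black to move; king on a1.
In check: yes, from the white knight on b3.
Legal moves: Kb2, Ka2, Qxb3.
Count: 3.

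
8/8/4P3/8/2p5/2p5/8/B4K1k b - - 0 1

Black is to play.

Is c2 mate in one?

After c2: white king on f1; in check: no.
White is not in check, so this cannot be checkmate.

no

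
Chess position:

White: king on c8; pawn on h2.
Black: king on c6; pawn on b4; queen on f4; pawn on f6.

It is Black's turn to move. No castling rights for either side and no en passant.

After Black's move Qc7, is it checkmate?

After Qc7: white king on c8; in check: yes, from the black queen on c7.
King squares — b7: attacked by Kc6; c7: attacked by Kc6; d7: attacked by Kc6; b8: attacked by Qc7; d8: attacked by Qc7.
White has no legal moves → checkmate.

yes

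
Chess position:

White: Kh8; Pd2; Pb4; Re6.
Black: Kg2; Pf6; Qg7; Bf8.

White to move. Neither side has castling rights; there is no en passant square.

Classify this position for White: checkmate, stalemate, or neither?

White to move; white king on h8.
In check: yes, from the black queen on g7.
King squares — g7: attacked by Bf8; h7: attacked by Qg7; g8: attacked by Qg7.
Legal moves for White: none.
In check with no legal moves → checkmate.

checkmate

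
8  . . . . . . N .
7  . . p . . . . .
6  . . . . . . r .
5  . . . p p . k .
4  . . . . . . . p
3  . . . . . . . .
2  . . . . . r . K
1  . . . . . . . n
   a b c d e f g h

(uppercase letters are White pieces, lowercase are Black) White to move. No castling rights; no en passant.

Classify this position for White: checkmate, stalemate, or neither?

neither

White to move; white king on h2.
In check: yes, from the black rook on f2.
King squares — g1: available; h1: available; g2: attacked by Rf2; g3: attacked by Nh1; h3: available.
Legal moves for White: Kh3, Kxh1, Kg1.
White is in check but has 3 legal moves → neither.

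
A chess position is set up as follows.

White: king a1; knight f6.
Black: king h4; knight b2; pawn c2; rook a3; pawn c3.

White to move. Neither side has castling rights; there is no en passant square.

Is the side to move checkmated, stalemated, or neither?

checkmate

White to move; white king on a1.
In check: yes, from the black rook on a3.
King squares — b1: attacked by Pc2; a2: attacked by Ra3; b2: attacked by Pc3.
Legal moves for White: none.
In check with no legal moves → checkmate.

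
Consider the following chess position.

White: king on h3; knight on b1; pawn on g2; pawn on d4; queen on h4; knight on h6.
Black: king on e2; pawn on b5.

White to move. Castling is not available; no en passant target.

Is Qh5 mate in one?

no

After Qh5: black king on e2; in check: yes, from the white queen on h5.
Black has 5 legal replies: Ke3, Kd3, Kf2, Kf1, Ke1.
In check but a legal move exists → not checkmate.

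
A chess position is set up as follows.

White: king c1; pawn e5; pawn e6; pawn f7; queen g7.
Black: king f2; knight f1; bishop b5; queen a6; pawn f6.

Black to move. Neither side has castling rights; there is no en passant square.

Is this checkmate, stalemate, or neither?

neither

Black to move; black king on f2.
In check: no.
Legal moves for Black include: Qc8+, Qa8, Qb7, Qa7, Qxe6, Qd6, Qc6+, Qb6, Qa5, Qa4, Qa3+, Qa2, Qa1+, Be8, Bd7, Bc6, Bc4, Ba4, ... (list truncated; more exist).
Black has legal moves and is not in check → neither.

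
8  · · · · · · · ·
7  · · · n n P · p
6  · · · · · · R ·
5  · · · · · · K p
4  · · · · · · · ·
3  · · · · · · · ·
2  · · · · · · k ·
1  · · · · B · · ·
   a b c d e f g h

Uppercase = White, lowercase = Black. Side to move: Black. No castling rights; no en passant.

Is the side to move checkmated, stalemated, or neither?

neither

Black to move; black king on g2.
In check: no.
Legal moves for Black include: Ng8, Nc8, Nxg6, Nc6, Nf5, Nd5, Nf8, Nb8, Nf6, Nb6, Ne5, Nc5, Kh3, Kf3, Kh2, Kh1, Kg1, Kf1, ... (list truncated; more exist).
Black has legal moves and is not in check → neither.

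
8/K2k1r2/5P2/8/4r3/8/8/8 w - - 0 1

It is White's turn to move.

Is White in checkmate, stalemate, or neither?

neither

White to move; white king on a7.
In check: no.
Legal moves for White: Kb8, Ka8, Kb7, Kb6, Ka6.
White has 5 legal moves and is not in check → neither.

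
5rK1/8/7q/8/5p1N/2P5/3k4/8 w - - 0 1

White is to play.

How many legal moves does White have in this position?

White to move; king on g8.
In check: yes, from the black rook on f8.
Legal moves: none.
Count: 0.

0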